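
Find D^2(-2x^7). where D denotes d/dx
- 84 x^{5}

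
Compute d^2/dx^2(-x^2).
-2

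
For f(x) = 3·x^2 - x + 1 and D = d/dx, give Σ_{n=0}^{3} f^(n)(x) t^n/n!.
3 t^{2} + t \left(6 x - 1\right) + 3 x^{2} - x + 1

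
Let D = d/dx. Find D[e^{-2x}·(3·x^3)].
x^{2} \left(9 - 6 x\right) e^{- 2 x}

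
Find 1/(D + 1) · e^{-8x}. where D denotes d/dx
- \frac{e^{- 8 x}}{7}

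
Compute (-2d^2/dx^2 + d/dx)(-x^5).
5 x^{3} \left(8 - x\right)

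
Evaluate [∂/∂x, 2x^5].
10 x^{4}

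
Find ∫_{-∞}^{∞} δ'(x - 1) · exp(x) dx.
- e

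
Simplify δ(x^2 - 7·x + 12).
\frac{\delta(x - 4) + \delta(x - 3)}{1}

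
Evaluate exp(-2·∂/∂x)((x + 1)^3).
x^{3} - 3 x^{2} + 3 x - 1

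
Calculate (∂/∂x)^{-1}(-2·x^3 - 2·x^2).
- \frac{x^{4}}{2} - \frac{2 x^{3}}{3}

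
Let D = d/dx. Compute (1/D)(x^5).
\frac{x^{6}}{6}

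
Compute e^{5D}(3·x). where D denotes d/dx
3 x + 15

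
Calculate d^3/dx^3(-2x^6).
- 240 x^{3}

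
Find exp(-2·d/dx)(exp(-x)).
e^{2 - x}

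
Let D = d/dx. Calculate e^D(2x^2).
2 x^{2} + 4 x + 2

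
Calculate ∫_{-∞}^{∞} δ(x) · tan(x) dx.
0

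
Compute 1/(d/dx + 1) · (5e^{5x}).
\frac{5 e^{5 x}}{6}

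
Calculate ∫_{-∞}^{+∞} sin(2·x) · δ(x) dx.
0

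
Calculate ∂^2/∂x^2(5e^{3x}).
45 e^{3 x}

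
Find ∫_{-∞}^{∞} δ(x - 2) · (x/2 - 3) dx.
-2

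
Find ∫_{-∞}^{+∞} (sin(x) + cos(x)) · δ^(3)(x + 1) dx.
\cos{\left(1 \right)} + \sin{\left(1 \right)}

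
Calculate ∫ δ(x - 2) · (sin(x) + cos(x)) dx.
\cos{\left(2 \right)} + \sin{\left(2 \right)}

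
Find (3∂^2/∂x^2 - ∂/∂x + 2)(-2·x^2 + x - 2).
- 4 x^{2} + 6 x - 17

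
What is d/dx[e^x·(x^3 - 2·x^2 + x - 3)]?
\left(x^{3} + x^{2} - 3 x - 2\right) e^{x}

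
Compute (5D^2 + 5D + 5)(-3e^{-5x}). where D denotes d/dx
- 315 e^{- 5 x}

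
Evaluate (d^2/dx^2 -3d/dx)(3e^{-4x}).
84 e^{- 4 x}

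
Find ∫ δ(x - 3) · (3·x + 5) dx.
14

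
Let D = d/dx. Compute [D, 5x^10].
50 x^{9}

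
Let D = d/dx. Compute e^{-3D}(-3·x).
9 - 3 x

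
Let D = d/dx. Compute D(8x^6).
48 x^{5}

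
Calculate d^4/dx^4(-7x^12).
- 83160 x^{8}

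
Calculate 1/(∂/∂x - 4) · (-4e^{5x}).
- 4 e^{5 x}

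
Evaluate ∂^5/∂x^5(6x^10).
181440 x^{5}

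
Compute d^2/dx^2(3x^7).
126 x^{5}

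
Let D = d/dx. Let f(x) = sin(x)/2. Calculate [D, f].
\frac{\cos{\left(x \right)}}{2}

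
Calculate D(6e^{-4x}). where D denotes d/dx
- 24 e^{- 4 x}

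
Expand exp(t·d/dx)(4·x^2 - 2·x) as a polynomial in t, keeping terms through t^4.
4 t^{2} + 2 t \left(4 x - 1\right) + 4 x^{2} - 2 x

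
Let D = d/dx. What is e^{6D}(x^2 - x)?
x^{2} + 11 x + 30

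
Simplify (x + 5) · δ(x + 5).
0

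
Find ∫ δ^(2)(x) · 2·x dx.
0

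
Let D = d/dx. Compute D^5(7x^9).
105840 x^{4}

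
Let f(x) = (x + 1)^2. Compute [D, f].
2 x + 2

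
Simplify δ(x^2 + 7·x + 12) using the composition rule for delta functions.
\frac{\delta(x + 3) + \delta(x + 4)}{1}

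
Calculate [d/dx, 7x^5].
35 x^{4}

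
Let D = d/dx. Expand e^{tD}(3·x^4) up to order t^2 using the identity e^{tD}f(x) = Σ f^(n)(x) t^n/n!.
3 x^{2} \left(6 t^{2} + 4 t x + x^{2}\right)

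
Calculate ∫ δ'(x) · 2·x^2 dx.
0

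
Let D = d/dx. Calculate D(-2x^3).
- 6 x^{2}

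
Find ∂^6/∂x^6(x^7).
5040 x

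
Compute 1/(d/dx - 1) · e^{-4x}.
- \frac{e^{- 4 x}}{5}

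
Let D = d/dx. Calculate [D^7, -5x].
-35D^{6}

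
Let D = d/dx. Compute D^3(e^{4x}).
64 e^{4 x}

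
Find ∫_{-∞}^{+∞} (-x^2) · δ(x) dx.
0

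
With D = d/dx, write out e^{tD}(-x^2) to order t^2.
- t^{2} - 2 t x - x^{2}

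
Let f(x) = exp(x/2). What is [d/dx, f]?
\frac{e^{\frac{x}{2}}}{2}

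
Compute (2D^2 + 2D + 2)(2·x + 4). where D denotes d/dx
4 x + 12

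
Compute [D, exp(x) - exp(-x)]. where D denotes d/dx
2 \cosh{\left(x \right)}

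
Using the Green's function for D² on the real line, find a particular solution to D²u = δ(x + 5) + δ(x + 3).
\frac{|x + 5|}{2} + \frac{|x + 3|}{2}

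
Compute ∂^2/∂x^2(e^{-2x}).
4 e^{- 2 x}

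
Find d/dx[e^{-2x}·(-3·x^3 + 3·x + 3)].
3 \left(2 x^{3} - 3 x^{2} - 2 x - 1\right) e^{- 2 x}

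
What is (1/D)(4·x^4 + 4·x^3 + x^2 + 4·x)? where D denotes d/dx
\frac{4 x^{5}}{5} + x^{4} + \frac{x^{3}}{3} + 2 x^{2}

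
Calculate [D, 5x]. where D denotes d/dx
5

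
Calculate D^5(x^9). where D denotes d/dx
15120 x^{4}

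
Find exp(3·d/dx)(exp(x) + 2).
e^{x + 3} + 2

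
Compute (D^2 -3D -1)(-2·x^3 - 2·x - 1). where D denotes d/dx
2 x^{3} + 18 x^{2} - 10 x + 7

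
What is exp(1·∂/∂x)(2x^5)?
2 x^{5} + 10 x^{4} + 20 x^{3} + 20 x^{2} + 10 x + 2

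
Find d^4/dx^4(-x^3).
0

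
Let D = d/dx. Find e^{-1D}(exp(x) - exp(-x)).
- e^{1 - x} + e^{x - 1}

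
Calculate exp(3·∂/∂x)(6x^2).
6 x^{2} + 36 x + 54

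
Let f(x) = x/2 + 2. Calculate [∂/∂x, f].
\frac{1}{2}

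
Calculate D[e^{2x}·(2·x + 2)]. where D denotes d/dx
\left(4 x + 6\right) e^{2 x}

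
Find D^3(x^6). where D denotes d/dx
120 x^{3}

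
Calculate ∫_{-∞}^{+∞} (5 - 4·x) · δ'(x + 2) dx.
4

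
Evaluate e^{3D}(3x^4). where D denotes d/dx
3 x^{4} + 36 x^{3} + 162 x^{2} + 324 x + 243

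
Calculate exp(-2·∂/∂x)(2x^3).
2 x^{3} - 12 x^{2} + 24 x - 16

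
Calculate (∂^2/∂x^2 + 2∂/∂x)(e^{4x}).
24 e^{4 x}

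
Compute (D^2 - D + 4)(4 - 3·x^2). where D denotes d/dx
- 12 x^{2} + 6 x + 10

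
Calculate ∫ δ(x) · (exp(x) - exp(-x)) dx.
0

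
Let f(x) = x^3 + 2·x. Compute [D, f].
3 x^{2} + 2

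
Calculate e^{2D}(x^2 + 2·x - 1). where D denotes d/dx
x^{2} + 6 x + 7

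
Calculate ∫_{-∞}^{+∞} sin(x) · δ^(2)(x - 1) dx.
- \sin{\left(1 \right)}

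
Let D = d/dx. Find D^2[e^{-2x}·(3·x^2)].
6 \left(2 x^{2} - 4 x + 1\right) e^{- 2 x}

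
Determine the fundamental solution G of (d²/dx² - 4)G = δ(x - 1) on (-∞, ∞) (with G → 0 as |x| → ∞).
-\frac{e^{-2|x - 1|}}{4}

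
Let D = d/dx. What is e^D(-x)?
- x - 1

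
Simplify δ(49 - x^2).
\frac{\delta(x - 7) + \delta(x + 7)}{14}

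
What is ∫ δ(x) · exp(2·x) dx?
1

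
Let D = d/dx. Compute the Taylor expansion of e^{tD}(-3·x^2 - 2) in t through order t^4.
- 3 t^{2} - 6 t x - 3 x^{2} - 2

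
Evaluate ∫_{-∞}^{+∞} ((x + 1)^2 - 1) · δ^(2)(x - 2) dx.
2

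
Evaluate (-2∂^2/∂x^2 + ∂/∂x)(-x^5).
5 x^{3} \left(8 - x\right)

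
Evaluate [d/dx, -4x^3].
- 12 x^{2}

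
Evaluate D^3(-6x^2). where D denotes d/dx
0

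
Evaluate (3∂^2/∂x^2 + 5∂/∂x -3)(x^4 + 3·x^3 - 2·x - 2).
- 3 x^{4} + 11 x^{3} + 81 x^{2} + 60 x - 4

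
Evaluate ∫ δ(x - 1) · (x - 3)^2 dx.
4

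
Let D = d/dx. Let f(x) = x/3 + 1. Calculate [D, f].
\frac{1}{3}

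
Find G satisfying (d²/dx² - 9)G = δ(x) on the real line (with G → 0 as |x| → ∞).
-\frac{e^{-3|x|}}{6}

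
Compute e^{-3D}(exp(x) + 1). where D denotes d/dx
e^{x - 3} + 1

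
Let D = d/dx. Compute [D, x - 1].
1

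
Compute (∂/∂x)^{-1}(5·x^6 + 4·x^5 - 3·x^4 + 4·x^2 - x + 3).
\frac{5 x^{7}}{7} + \frac{2 x^{6}}{3} - \frac{3 x^{5}}{5} + \frac{4 x^{3}}{3} - \frac{x^{2}}{2} + 3 x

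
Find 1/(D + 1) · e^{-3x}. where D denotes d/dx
- \frac{e^{- 3 x}}{2}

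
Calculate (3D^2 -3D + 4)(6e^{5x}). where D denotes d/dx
384 e^{5 x}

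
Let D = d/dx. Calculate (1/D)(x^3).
\frac{x^{4}}{4}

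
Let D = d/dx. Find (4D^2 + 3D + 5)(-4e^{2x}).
- 108 e^{2 x}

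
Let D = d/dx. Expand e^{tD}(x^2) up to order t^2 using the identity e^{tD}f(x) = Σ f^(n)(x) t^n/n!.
t^{2} + 2 t x + x^{2}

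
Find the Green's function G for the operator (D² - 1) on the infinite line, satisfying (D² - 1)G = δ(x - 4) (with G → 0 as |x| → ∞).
-\frac{e^{-|x - 4|}}{2}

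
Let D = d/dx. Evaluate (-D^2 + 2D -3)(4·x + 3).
- 12 x - 1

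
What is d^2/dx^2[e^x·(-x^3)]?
- x \left(x^{2} + 6 x + 6\right) e^{x}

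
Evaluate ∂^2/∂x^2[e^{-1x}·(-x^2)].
\left(- x^{2} + 4 x - 2\right) e^{- x}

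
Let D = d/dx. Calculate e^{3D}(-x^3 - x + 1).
- x^{3} - 9 x^{2} - 28 x - 29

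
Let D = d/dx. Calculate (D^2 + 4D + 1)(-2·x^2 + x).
x \left(- 2 x - 15\right)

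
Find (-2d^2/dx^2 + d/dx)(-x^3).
3 x \left(4 - x\right)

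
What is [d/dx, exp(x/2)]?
\frac{e^{\frac{x}{2}}}{2}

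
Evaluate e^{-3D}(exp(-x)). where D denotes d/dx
e^{3 - x}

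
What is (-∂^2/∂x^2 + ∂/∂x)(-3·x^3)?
9 x \left(2 - x\right)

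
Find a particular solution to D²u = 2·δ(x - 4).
|x - 4|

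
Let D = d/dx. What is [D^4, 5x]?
20D^{3}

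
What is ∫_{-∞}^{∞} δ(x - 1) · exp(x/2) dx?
e^{\frac{1}{2}}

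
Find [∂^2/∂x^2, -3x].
-6\frac{d}{dx}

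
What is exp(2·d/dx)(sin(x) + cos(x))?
\sqrt{2} \sin{\left(x + \frac{\pi}{4} + 2 \right)}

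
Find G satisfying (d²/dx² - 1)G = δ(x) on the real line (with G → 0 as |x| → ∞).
-\frac{e^{-|x|}}{2}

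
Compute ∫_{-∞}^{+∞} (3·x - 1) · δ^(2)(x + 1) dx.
0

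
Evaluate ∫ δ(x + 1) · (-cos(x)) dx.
- \cos{\left(1 \right)}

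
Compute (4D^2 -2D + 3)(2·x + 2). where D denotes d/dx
6 x + 2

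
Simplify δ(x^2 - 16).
\frac{\delta(x + 4) + \delta(x - 4)}{8}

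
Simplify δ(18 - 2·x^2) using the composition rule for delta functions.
\frac{\delta(x - 3) + \delta(x + 3)}{12}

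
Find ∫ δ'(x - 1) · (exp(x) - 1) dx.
- e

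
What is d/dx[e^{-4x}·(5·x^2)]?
10 x \left(1 - 2 x\right) e^{- 4 x}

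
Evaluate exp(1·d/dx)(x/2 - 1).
\frac{x}{2} - \frac{1}{2}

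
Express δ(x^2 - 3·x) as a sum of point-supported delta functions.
\frac{\delta(x - 3) + \delta(x)}{3}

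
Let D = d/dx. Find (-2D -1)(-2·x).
2 x + 4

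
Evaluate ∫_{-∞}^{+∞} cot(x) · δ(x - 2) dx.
\cot{\left(2 \right)}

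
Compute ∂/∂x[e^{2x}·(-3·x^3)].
x^{2} \left(- 6 x - 9\right) e^{2 x}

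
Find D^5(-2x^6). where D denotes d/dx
- 1440 x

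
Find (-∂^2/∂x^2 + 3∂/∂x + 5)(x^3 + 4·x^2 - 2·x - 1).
5 x^{3} + 29 x^{2} + 8 x - 19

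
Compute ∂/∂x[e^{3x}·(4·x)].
\left(12 x + 4\right) e^{3 x}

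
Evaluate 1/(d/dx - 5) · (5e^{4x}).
- 5 e^{4 x}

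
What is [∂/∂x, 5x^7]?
35 x^{6}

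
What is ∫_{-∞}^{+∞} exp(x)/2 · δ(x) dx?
\frac{1}{2}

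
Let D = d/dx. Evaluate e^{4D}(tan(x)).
\tan{\left(x + 4 \right)}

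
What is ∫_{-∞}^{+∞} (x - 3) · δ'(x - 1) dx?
-1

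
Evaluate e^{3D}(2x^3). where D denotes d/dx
2 x^{3} + 18 x^{2} + 54 x + 54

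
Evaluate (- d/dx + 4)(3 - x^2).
- 4 x^{2} + 2 x + 12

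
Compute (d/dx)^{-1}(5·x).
\frac{5 x^{2}}{2}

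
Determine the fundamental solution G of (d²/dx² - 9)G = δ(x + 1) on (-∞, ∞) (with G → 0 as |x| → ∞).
-\frac{e^{-3|x + 1|}}{6}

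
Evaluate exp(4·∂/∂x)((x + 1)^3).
x^{3} + 15 x^{2} + 75 x + 125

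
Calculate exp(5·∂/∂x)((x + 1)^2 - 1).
x^{2} + 12 x + 35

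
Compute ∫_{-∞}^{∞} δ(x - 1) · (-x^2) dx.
-1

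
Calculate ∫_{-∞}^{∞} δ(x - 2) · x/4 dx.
\frac{1}{2}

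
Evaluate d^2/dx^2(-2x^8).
- 112 x^{6}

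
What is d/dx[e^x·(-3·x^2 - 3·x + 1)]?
\left(- 3 x^{2} - 9 x - 2\right) e^{x}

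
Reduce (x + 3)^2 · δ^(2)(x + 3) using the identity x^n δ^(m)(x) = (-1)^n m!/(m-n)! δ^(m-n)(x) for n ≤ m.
2\delta(x + 3)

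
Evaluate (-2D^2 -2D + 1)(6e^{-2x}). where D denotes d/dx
- 18 e^{- 2 x}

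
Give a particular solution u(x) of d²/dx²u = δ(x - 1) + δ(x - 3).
\frac{|x - 1|}{2} + \frac{|x - 3|}{2}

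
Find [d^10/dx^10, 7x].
70\frac{d^{9}}{dx^{9}}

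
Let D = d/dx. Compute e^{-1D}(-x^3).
- x^{3} + 3 x^{2} - 3 x + 1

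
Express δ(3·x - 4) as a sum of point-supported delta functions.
\frac{\delta(x - 4/3)}{3}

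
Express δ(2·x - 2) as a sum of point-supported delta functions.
\frac{\delta(x - 1)}{2}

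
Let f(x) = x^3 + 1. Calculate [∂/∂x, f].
3 x^{2}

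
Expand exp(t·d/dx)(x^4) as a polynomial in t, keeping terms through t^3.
x \left(4 t^{3} + 6 t^{2} x + 4 t x^{2} + x^{3}\right)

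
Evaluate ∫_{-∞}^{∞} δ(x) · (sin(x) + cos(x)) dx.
1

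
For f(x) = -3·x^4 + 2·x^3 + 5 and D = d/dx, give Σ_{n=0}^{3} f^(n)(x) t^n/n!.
t^{3} \left(2 - 12 x\right) - 6 t^{2} x \left(3 x - 1\right) - 6 t x^{2} \left(2 x - 1\right) - 3 x^{4} + 2 x^{3} + 5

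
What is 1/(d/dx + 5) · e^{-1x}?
\frac{e^{- x}}{4}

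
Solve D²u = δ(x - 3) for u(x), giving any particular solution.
\frac{|x - 3|}{2}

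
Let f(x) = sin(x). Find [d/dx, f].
\cos{\left(x \right)}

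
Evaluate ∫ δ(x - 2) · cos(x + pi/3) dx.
\cos{\left(\frac{\pi}{3} + 2 \right)}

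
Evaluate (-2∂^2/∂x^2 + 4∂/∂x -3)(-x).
3 x - 4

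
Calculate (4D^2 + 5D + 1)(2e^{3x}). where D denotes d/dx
104 e^{3 x}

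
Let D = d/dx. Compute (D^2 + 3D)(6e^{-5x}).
60 e^{- 5 x}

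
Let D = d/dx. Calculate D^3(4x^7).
840 x^{4}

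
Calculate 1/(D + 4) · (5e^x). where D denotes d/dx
e^{x}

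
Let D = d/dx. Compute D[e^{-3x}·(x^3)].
3 x^{2} \left(1 - x\right) e^{- 3 x}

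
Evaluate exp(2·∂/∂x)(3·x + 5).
3 x + 11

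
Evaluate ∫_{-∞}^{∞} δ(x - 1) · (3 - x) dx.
2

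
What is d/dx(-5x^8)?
- 40 x^{7}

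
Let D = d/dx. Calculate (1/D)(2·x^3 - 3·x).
\frac{x^{4}}{2} - \frac{3 x^{2}}{2}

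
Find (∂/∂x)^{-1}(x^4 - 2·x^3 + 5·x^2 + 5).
\frac{x^{5}}{5} - \frac{x^{4}}{2} + \frac{5 x^{3}}{3} + 5 x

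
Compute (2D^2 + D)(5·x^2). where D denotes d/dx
10 x + 20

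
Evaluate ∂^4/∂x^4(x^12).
11880 x^{8}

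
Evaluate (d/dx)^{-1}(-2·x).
- x^{2}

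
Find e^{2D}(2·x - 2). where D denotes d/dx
2 x + 2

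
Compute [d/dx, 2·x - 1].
2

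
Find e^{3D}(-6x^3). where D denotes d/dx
- 6 x^{3} - 54 x^{2} - 162 x - 162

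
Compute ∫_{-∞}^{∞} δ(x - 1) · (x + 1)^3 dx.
8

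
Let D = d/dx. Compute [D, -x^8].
- 8 x^{7}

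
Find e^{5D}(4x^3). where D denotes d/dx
4 x^{3} + 60 x^{2} + 300 x + 500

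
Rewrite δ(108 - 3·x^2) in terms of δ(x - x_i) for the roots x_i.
\frac{\delta(x - 6) + \delta(x + 6)}{36}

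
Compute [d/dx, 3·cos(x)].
- 3 \sin{\left(x \right)}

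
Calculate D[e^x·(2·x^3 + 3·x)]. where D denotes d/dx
\left(6 x^{2} + x \left(2 x^{2} + 3\right) + 3\right) e^{x}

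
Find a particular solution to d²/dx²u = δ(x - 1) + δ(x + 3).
\frac{|x - 1|}{2} + \frac{|x + 3|}{2}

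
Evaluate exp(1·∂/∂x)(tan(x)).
\tan{\left(x + 1 \right)}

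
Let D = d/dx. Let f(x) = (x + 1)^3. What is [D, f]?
3 \left(x + 1\right)^{2}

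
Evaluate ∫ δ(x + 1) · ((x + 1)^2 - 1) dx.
-1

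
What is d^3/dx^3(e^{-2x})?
- 8 e^{- 2 x}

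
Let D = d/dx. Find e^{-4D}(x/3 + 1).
\frac{x}{3} - \frac{1}{3}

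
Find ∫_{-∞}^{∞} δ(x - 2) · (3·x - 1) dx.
5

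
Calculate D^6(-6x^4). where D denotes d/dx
0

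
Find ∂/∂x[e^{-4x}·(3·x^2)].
6 x \left(1 - 2 x\right) e^{- 4 x}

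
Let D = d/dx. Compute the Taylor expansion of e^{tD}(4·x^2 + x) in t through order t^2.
4 t^{2} + t \left(8 x + 1\right) + 4 x^{2} + x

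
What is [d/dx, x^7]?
7 x^{6}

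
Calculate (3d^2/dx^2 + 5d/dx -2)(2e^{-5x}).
96 e^{- 5 x}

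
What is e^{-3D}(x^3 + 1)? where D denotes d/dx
x^{3} - 9 x^{2} + 27 x - 26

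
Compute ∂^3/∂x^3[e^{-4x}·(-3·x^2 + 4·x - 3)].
8 \left(24 x^{2} - 68 x + 57\right) e^{- 4 x}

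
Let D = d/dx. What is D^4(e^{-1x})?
e^{- x}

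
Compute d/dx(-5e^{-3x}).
15 e^{- 3 x}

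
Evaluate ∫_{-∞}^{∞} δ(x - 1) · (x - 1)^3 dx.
0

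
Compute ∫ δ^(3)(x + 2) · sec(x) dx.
\left(5 + 6 \tan^{2}{\left(2 \right)}\right) \tan{\left(2 \right)} \sec{\left(2 \right)}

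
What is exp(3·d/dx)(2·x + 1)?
2 x + 7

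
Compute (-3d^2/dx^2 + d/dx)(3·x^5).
15 x^{3} \left(x - 12\right)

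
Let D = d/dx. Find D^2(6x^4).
72 x^{2}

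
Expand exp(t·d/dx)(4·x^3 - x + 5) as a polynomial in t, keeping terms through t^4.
4 t^{3} + 12 t^{2} x + t \left(12 x^{2} - 1\right) + 4 x^{3} - x + 5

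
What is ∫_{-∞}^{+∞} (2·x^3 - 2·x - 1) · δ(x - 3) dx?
47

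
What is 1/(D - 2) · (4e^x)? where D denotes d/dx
- 4 e^{x}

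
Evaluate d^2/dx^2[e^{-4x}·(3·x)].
24 \left(2 x - 1\right) e^{- 4 x}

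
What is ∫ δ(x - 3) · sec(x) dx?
\sec{\left(3 \right)}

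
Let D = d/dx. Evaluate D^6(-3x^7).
- 15120 x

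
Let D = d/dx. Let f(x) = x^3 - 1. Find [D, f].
3 x^{2}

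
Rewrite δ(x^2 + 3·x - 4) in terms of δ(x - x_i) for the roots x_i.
\frac{\delta(x - 1) + \delta(x + 4)}{5}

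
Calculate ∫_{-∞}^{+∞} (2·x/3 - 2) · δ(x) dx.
-2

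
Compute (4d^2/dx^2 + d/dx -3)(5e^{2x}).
75 e^{2 x}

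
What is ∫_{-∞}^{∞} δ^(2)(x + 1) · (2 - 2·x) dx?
0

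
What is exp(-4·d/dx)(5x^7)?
5 x^{7} - 140 x^{6} + 1680 x^{5} - 11200 x^{4} + 44800 x^{3} - 107520 x^{2} + 143360 x - 81920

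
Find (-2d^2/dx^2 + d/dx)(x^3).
3 x \left(x - 4\right)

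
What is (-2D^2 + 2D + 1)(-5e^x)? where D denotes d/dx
- 5 e^{x}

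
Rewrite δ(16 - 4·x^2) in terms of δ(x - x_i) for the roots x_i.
\frac{\delta(x - 2) + \delta(x + 2)}{16}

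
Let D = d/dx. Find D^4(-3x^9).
- 9072 x^{5}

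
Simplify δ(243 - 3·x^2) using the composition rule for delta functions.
\frac{\delta(x - 9) + \delta(x + 9)}{54}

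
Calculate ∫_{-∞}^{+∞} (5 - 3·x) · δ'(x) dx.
3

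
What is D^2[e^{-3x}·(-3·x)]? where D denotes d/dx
9 \left(2 - 3 x\right) e^{- 3 x}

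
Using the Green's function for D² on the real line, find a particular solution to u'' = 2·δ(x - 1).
|x - 1|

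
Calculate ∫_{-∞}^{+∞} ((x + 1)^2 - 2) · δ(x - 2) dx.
7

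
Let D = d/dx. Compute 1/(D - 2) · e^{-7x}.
- \frac{e^{- 7 x}}{9}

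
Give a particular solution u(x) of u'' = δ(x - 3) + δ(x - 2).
\frac{|x - 3|}{2} + \frac{|x - 2|}{2}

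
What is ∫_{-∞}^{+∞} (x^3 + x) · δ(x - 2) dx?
10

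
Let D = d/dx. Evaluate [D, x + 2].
1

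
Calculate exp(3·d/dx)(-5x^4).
- 5 x^{4} - 60 x^{3} - 270 x^{2} - 540 x - 405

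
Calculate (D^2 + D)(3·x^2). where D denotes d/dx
6 x + 6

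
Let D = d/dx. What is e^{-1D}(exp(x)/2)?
\frac{e^{x - 1}}{2}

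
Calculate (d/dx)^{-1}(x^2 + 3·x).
\frac{x^{3}}{3} + \frac{3 x^{2}}{2}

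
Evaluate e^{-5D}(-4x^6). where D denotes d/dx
- 4 x^{6} + 120 x^{5} - 1500 x^{4} + 10000 x^{3} - 37500 x^{2} + 75000 x - 62500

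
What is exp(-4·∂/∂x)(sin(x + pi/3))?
\sin{\left(x - 4 + \frac{\pi}{3} \right)}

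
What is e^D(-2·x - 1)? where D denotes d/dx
- 2 x - 3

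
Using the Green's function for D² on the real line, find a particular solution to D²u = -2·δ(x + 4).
-|x + 4|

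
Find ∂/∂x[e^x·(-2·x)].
2 \left(- x - 1\right) e^{x}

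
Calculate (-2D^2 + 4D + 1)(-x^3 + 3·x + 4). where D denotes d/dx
- x^{3} - 12 x^{2} + 15 x + 16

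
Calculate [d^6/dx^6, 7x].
42\frac{d^{5}}{dx^{5}}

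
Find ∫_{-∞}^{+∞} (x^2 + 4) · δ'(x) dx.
0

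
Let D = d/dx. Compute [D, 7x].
7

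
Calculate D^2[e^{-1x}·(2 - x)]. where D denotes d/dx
\left(4 - x\right) e^{- x}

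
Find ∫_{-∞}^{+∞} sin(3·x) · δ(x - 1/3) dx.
\sin{\left(1 \right)}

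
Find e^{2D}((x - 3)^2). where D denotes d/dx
x^{2} - 2 x + 1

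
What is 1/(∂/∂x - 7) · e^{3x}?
- \frac{e^{3 x}}{4}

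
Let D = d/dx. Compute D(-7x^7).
- 49 x^{6}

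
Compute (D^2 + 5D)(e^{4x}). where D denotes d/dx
36 e^{4 x}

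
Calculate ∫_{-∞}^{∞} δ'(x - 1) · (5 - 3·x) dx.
3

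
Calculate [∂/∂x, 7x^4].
28 x^{3}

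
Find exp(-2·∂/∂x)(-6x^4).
- 6 x^{4} + 48 x^{3} - 144 x^{2} + 192 x - 96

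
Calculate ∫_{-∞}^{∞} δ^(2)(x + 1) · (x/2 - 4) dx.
0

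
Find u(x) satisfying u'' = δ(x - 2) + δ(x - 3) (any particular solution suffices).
\frac{|x - 2|}{2} + \frac{|x - 3|}{2}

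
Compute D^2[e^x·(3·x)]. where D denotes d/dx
3 \left(x + 2\right) e^{x}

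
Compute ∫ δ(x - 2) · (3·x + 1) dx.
7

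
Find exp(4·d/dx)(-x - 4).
- x - 8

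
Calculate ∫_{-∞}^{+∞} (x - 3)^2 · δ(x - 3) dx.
0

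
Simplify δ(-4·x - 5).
\frac{\delta(x + 5/4)}{4}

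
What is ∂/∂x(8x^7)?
56 x^{6}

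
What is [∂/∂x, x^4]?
4 x^{3}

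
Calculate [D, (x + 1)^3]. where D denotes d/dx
3 \left(x + 1\right)^{2}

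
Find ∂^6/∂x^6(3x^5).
0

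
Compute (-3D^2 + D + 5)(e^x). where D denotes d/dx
3 e^{x}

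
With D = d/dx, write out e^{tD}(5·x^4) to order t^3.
5 x \left(4 t^{3} + 6 t^{2} x + 4 t x^{2} + x^{3}\right)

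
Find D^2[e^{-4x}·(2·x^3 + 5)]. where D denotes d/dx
4 \left(8 x^{3} - 12 x^{2} + 3 x + 20\right) e^{- 4 x}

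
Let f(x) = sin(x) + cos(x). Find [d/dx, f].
- \sin{\left(x \right)} + \cos{\left(x \right)}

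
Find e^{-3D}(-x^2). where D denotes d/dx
- x^{2} + 6 x - 9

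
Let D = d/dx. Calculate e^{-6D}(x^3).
x^{3} - 18 x^{2} + 108 x - 216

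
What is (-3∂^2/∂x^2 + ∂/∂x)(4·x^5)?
20 x^{3} \left(x - 12\right)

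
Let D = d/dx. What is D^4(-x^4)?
-24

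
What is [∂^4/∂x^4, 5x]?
20\frac{d^{3}}{dx^{3}}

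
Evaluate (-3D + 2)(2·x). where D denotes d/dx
4 x - 6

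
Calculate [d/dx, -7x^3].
- 21 x^{2}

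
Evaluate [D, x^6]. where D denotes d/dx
6 x^{5}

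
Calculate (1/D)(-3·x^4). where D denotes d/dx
- \frac{3 x^{5}}{5}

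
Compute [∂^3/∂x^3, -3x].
-9\frac{d^{2}}{dx^{2}}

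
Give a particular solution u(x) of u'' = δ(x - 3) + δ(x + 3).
\frac{|x - 3|}{2} + \frac{|x + 3|}{2}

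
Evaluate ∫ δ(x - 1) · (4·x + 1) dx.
5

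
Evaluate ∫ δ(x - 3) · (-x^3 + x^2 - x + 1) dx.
-20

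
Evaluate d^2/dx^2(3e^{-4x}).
48 e^{- 4 x}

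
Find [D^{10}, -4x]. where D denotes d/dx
-40D^{9}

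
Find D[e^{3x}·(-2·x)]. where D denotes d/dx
\left(- 6 x - 2\right) e^{3 x}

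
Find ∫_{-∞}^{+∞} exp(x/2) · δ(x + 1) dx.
e^{- \frac{1}{2}}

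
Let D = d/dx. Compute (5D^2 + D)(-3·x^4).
12 x^{2} \left(- x - 15\right)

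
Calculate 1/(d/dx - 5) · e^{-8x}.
- \frac{e^{- 8 x}}{13}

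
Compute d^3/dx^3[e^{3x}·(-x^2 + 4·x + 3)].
\left(- 27 x^{2} + 54 x + 171\right) e^{3 x}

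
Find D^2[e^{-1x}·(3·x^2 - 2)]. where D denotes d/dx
\left(3 x^{2} - 12 x + 4\right) e^{- x}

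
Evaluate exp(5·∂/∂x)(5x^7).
5 x^{7} + 175 x^{6} + 2625 x^{5} + 21875 x^{4} + 109375 x^{3} + 328125 x^{2} + 546875 x + 390625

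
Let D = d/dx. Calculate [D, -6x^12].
- 72 x^{11}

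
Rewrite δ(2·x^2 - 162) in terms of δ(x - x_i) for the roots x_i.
\frac{\delta(x - 9) + \delta(x + 9)}{36}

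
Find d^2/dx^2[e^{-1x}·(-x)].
\left(2 - x\right) e^{- x}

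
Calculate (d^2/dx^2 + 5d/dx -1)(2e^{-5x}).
- 2 e^{- 5 x}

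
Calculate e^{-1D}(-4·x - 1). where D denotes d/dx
3 - 4 x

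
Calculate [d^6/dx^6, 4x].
24\frac{d^{5}}{dx^{5}}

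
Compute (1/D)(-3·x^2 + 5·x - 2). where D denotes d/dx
- x^{3} + \frac{5 x^{2}}{2} - 2 x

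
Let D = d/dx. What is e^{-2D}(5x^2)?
5 x^{2} - 20 x + 20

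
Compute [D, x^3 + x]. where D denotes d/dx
3 x^{2} + 1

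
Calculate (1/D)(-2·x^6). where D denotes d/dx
- \frac{2 x^{7}}{7}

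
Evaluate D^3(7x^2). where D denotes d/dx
0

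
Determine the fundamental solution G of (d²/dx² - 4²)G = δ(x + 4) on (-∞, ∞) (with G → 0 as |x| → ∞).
-\frac{e^{-4|x + 4|}}{8}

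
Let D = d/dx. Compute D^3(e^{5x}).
125 e^{5 x}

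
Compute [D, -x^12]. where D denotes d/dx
- 12 x^{11}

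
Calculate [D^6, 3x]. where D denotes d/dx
18D^{5}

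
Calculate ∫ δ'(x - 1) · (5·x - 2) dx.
-5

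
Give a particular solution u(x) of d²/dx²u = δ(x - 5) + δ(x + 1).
\frac{|x - 5|}{2} + \frac{|x + 1|}{2}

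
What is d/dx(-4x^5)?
- 20 x^{4}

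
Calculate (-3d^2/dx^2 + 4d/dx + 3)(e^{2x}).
- e^{2 x}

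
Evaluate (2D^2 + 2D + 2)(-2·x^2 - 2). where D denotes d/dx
- 4 x^{2} - 8 x - 12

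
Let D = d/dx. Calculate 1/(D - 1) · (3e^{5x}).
\frac{3 e^{5 x}}{4}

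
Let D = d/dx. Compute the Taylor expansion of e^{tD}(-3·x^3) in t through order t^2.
3 x \left(- 3 t^{2} - 3 t x - x^{2}\right)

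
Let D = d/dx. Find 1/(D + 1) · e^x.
\frac{e^{x}}{2}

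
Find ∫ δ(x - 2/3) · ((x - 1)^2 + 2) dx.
\frac{19}{9}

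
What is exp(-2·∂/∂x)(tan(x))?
\tan{\left(x - 2 \right)}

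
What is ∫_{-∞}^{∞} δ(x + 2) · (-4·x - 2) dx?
6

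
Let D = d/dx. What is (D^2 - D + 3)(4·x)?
12 x - 4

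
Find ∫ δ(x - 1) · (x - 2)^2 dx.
1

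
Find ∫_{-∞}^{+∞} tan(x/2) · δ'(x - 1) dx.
- \frac{1}{2} - \frac{\tan^{2}{\left(\frac{1}{2} \right)}}{2}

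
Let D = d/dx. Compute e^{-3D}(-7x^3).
- 7 x^{3} + 63 x^{2} - 189 x + 189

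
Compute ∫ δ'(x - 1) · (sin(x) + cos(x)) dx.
- \cos{\left(1 \right)} + \sin{\left(1 \right)}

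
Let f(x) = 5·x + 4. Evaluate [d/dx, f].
5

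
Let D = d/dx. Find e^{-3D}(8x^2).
8 x^{2} - 48 x + 72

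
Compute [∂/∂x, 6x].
6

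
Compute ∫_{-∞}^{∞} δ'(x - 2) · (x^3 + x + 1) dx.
-13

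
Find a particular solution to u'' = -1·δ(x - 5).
-\frac{|x - 5|}{2}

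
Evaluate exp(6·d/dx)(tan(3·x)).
\tan{\left(3 x + 18 \right)}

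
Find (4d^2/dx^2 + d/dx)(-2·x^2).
- 4 x - 16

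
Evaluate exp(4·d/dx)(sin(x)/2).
\frac{\sin{\left(x + 4 \right)}}{2}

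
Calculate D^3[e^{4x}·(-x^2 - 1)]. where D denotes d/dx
\left(- 64 x^{2} - 96 x - 88\right) e^{4 x}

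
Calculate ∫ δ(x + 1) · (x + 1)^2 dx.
0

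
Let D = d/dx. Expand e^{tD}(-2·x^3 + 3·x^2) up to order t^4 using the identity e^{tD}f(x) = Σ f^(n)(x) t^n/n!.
- 2 t^{3} - t^{2} \left(6 x - 3\right) - 6 t x \left(x - 1\right) - 2 x^{3} + 3 x^{2}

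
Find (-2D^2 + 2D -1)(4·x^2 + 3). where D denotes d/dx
- 4 x^{2} + 16 x - 19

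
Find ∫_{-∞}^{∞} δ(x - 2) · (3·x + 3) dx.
9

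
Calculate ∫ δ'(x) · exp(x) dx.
-1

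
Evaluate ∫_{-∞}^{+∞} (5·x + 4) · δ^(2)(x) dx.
0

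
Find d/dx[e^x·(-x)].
\left(- x - 1\right) e^{x}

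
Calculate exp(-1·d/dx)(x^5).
x^{5} - 5 x^{4} + 10 x^{3} - 10 x^{2} + 5 x - 1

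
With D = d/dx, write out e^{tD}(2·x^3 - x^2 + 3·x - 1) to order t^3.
2 t^{3} + t^{2} \left(6 x - 1\right) + t \left(6 x^{2} - 2 x + 3\right) + 2 x^{3} - x^{2} + 3 x - 1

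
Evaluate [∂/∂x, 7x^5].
35 x^{4}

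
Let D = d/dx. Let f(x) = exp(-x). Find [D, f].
- e^{- x}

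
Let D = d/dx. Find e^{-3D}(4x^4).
4 x^{4} - 48 x^{3} + 216 x^{2} - 432 x + 324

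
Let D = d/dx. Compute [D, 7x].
7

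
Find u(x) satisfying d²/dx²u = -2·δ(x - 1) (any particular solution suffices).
-|x - 1|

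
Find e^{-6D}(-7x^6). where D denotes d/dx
- 7 x^{6} + 252 x^{5} - 3780 x^{4} + 30240 x^{3} - 136080 x^{2} + 326592 x - 326592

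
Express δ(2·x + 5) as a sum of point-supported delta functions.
\frac{\delta(x + 5/2)}{2}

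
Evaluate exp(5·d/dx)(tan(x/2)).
\tan{\left(\frac{x}{2} + \frac{5}{2} \right)}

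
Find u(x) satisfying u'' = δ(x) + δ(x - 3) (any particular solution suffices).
\frac{|x|}{2} + \frac{|x - 3|}{2}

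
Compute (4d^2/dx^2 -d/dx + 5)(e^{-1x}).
10 e^{- x}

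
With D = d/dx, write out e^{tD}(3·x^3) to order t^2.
3 x \left(3 t^{2} + 3 t x + x^{2}\right)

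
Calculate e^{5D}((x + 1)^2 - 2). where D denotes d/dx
x^{2} + 12 x + 34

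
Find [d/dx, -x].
-1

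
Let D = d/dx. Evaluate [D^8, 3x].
24D^{7}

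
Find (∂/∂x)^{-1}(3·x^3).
\frac{3 x^{4}}{4}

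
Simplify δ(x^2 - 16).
\frac{\delta(x - 4) + \delta(x + 4)}{8}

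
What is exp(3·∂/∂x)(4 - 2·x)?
- 2 x - 2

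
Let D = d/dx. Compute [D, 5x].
5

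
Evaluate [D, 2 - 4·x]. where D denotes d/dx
-4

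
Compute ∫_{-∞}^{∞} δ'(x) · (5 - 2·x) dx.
2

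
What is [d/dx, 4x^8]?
32 x^{7}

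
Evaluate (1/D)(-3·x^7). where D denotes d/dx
- \frac{3 x^{8}}{8}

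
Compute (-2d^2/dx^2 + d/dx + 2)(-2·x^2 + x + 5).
- 4 x^{2} - 2 x + 19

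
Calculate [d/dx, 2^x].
2^{x} \log{\left(2 \right)}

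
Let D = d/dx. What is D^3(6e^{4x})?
384 e^{4 x}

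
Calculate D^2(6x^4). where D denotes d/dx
72 x^{2}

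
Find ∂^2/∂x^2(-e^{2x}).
- 4 e^{2 x}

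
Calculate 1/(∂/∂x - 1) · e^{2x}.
e^{2 x}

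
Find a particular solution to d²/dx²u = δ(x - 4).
\frac{|x - 4|}{2}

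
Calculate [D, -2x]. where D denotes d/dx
-2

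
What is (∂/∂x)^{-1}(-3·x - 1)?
- \frac{3 x^{2}}{2} - x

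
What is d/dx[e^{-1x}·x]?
\left(1 - x\right) e^{- x}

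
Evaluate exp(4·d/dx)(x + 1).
x + 5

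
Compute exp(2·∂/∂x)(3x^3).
3 x^{3} + 18 x^{2} + 36 x + 24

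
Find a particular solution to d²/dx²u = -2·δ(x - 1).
-|x - 1|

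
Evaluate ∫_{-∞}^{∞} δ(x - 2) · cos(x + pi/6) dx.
\cos{\left(\frac{\pi}{6} + 2 \right)}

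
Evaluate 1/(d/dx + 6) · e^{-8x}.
- \frac{e^{- 8 x}}{2}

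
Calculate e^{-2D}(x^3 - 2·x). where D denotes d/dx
x^{3} - 6 x^{2} + 10 x - 4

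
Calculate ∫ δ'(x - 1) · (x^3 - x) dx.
-2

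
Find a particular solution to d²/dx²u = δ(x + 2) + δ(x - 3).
\frac{|x + 2|}{2} + \frac{|x - 3|}{2}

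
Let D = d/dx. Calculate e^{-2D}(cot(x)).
\cot{\left(x - 2 \right)}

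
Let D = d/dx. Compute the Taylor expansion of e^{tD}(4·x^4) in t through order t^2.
4 x^{2} \left(6 t^{2} + 4 t x + x^{2}\right)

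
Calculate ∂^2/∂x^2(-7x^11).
- 770 x^{9}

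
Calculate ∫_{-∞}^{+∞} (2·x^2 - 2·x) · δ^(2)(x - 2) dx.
4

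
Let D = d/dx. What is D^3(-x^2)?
0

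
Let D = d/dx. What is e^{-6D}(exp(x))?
e^{x - 6}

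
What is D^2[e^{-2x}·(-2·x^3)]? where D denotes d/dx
4 x \left(- 2 x^{2} + 6 x - 3\right) e^{- 2 x}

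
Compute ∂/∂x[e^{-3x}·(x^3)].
3 x^{2} \left(1 - x\right) e^{- 3 x}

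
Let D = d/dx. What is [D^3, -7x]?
-21D^{2}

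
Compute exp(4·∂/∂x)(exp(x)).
e^{x + 4}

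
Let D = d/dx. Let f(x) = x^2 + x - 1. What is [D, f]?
2 x + 1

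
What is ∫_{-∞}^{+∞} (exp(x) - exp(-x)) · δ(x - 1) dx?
2 \sinh{\left(1 \right)}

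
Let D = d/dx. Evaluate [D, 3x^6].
18 x^{5}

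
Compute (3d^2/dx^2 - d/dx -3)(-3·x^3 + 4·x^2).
9 x^{3} - 3 x^{2} - 62 x + 24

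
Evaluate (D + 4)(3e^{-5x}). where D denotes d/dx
- 3 e^{- 5 x}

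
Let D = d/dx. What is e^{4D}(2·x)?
2 x + 8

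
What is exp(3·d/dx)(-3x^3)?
- 3 x^{3} - 27 x^{2} - 81 x - 81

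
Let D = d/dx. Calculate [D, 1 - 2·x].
-2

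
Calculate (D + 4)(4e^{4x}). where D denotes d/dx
32 e^{4 x}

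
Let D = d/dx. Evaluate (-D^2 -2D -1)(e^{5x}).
- 36 e^{5 x}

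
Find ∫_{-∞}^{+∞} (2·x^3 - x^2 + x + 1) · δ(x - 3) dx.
49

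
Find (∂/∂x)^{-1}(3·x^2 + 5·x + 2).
x^{3} + \frac{5 x^{2}}{2} + 2 x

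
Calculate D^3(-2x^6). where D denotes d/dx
- 240 x^{3}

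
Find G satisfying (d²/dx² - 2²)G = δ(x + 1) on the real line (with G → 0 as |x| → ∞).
-\frac{e^{-2|x + 1|}}{4}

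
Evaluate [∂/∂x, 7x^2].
14 x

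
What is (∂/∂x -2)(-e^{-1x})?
3 e^{- x}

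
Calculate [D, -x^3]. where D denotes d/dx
- 3 x^{2}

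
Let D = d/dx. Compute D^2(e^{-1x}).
e^{- x}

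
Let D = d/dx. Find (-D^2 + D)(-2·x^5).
10 x^{3} \left(4 - x\right)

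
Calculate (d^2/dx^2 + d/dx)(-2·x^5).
10 x^{3} \left(- x - 4\right)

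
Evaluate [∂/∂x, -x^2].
- 2 x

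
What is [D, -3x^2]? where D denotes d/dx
- 6 x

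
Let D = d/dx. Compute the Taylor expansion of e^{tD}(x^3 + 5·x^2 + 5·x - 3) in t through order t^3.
t^{3} + t^{2} \left(3 x + 5\right) + t \left(3 x^{2} + 10 x + 5\right) + x^{3} + 5 x^{2} + 5 x - 3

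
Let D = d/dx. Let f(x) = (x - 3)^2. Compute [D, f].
2 x - 6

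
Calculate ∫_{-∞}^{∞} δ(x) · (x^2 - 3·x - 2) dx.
-2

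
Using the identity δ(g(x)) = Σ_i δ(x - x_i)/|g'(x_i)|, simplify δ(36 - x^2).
\frac{\delta(x - 6) + \delta(x + 6)}{12}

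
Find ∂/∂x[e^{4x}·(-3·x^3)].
x^{2} \left(- 12 x - 9\right) e^{4 x}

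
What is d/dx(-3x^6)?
- 18 x^{5}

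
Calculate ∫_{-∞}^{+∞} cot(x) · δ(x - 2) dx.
\cot{\left(2 \right)}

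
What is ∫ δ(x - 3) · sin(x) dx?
\sin{\left(3 \right)}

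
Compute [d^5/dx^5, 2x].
10\frac{d^{4}}{dx^{4}}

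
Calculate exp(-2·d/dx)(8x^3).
8 x^{3} - 48 x^{2} + 96 x - 64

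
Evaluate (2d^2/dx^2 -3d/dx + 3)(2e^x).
4 e^{x}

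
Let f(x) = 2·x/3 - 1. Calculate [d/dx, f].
\frac{2}{3}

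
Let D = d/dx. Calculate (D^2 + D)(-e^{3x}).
- 12 e^{3 x}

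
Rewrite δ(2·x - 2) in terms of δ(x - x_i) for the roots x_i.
\frac{\delta(x - 1)}{2}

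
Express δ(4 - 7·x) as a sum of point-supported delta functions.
\frac{\delta(x - 4/7)}{7}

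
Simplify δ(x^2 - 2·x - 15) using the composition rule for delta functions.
\frac{\delta(x - 5) + \delta(x + 3)}{8}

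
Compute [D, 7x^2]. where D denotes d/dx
14 x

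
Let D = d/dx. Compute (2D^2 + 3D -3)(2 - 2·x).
6 x - 12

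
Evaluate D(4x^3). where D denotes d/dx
12 x^{2}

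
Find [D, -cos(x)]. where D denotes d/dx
\sin{\left(x \right)}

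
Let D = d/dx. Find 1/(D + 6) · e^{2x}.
\frac{e^{2 x}}{8}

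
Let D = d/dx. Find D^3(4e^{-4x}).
- 256 e^{- 4 x}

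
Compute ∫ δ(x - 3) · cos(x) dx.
\cos{\left(3 \right)}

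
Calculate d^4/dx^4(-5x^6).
- 1800 x^{2}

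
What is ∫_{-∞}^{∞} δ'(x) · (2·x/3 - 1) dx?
- \frac{2}{3}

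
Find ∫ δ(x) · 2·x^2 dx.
0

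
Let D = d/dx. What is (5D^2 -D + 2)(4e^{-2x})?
96 e^{- 2 x}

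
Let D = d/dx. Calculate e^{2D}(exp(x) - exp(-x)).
2 \sinh{\left(x + 2 \right)}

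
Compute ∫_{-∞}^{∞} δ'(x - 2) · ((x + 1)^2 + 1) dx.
-6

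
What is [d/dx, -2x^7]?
- 14 x^{6}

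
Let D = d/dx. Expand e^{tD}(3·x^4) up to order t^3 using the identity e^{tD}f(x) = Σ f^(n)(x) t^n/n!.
3 x \left(4 t^{3} + 6 t^{2} x + 4 t x^{2} + x^{3}\right)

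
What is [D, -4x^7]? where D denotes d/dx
- 28 x^{6}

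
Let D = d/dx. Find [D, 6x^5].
30 x^{4}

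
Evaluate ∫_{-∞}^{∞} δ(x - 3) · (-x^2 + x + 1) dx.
-5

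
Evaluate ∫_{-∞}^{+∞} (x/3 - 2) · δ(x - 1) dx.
- \frac{5}{3}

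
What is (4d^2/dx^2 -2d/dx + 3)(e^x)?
5 e^{x}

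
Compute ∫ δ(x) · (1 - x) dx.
1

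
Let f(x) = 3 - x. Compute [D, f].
-1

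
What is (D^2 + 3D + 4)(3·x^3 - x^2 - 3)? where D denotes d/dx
12 x^{3} + 23 x^{2} + 12 x - 14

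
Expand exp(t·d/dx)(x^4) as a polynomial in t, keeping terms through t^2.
x^{2} \left(6 t^{2} + 4 t x + x^{2}\right)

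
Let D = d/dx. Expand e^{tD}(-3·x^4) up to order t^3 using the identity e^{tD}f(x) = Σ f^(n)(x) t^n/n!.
3 x \left(- 4 t^{3} - 6 t^{2} x - 4 t x^{2} - x^{3}\right)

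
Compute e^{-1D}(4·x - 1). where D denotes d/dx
4 x - 5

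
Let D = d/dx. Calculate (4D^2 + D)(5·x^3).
15 x \left(x + 8\right)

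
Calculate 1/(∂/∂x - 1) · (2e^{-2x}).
- \frac{2 e^{- 2 x}}{3}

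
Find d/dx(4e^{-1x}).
- 4 e^{- x}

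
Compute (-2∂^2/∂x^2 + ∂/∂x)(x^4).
4 x^{2} \left(x - 6\right)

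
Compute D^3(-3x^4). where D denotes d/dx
- 72 x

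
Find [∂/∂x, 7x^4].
28 x^{3}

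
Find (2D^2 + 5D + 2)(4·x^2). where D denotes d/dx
8 x^{2} + 40 x + 16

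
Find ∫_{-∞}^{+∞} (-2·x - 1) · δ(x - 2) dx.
-5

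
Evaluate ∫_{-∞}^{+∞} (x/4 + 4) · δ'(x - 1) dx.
- \frac{1}{4}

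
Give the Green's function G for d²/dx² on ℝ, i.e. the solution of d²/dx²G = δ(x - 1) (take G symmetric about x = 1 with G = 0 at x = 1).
\frac{|x - 1|}{2}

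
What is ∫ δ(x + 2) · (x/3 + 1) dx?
\frac{1}{3}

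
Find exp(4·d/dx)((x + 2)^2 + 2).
x^{2} + 12 x + 38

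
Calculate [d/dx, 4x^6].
24 x^{5}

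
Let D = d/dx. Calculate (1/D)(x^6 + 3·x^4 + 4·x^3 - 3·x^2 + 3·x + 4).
\frac{x^{7}}{7} + \frac{3 x^{5}}{5} + x^{4} - x^{3} + \frac{3 x^{2}}{2} + 4 x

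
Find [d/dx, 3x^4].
12 x^{3}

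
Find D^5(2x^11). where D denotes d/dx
110880 x^{6}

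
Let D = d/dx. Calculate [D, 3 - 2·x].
-2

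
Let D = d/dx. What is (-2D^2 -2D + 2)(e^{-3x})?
- 10 e^{- 3 x}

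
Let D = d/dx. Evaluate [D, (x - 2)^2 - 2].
2 x - 4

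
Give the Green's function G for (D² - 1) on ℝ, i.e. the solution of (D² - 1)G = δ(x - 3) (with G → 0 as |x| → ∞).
-\frac{e^{-|x - 3|}}{2}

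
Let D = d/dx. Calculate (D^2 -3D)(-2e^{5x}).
- 20 e^{5 x}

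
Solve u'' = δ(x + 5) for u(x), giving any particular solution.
\frac{|x + 5|}{2}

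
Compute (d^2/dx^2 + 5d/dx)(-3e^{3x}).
- 72 e^{3 x}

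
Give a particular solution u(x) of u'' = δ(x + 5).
\frac{|x + 5|}{2}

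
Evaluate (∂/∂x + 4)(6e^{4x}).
48 e^{4 x}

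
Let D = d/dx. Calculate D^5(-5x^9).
- 75600 x^{4}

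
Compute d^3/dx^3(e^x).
e^{x}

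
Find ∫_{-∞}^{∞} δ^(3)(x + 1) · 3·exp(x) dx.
- \frac{3}{e}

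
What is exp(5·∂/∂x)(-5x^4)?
- 5 x^{4} - 100 x^{3} - 750 x^{2} - 2500 x - 3125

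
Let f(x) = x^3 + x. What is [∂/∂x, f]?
3 x^{2} + 1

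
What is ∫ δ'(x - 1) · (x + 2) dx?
-1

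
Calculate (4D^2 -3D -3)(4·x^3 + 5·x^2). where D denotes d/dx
- 12 x^{3} - 51 x^{2} + 66 x + 40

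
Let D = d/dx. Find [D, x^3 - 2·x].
3 x^{2} - 2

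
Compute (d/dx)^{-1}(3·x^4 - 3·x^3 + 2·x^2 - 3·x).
\frac{3 x^{5}}{5} - \frac{3 x^{4}}{4} + \frac{2 x^{3}}{3} - \frac{3 x^{2}}{2}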